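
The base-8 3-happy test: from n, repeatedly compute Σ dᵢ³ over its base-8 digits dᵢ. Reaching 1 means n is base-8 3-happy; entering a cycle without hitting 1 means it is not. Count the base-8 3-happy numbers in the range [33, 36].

33: 33 → 65 → 2 → 8 → 1  — base-8 3-happy
34: 34 → 72 → 2 → 8 → 1  — base-8 3-happy
35: 35 → 91 → 55 → 559 → 469 → 476 → 434 → 440 → 559  — not base-8 3-happy
36: 36 → 128 → 8 → 1  — base-8 3-happy
base-8 3-happy: 33, 34, 36

3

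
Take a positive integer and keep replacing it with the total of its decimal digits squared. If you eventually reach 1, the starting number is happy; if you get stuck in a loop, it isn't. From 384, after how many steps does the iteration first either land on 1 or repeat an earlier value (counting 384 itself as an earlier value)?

9

384 → 3² + 8² + 4² = 9 + 64 + 16 = 89
89 → 8² + 9² = 64 + 81 = 145
145 → 1² + 4² + 5² = 1 + 16 + 25 = 42
42 → 4² + 2² = 16 + 4 = 20
20 → 2² + 0² = 4 + 0 = 4
4 → 4² = 16
16 → 1² + 6² = 1 + 36 = 37
37 → 3² + 7² = 9 + 49 = 58
58 → 5² + 8² = 25 + 64 = 89  — 89 repeats.
That took 9 steps.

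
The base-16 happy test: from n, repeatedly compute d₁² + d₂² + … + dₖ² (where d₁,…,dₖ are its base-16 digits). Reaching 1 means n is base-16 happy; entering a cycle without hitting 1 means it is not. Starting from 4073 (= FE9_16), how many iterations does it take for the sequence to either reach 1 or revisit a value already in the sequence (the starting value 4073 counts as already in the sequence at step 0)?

14

4073 = (15,14,9)_16 → 15² + 14² + 9² = 502
502 = (1,15,6)_16 → 1² + 15² + 6² = 262
262 = (1,0,6)_16 → 1² + 0² + 6² = 37
37 = (2,5)_16 → 2² + 5² = 29
29 = (1,13)_16 → 1² + 13² = 170
170 = (10,10)_16 → 10² + 10² = 200
200 = (12,8)_16 → 12² + 8² = 208
208 = (13,0)_16 → 13² + 0² = 169
169 = (10,9)_16 → 10² + 9² = 181
181 = (11,5)_16 → 11² + 5² = 146
146 = (9,2)_16 → 9² + 2² = 85
85 = (5,5)_16 → 5² + 5² = 50
50 = (3,2)_16 → 3² + 2² = 13
13 = (13)_16 → 13² = 169  — 169 repeats.
That took 14 steps.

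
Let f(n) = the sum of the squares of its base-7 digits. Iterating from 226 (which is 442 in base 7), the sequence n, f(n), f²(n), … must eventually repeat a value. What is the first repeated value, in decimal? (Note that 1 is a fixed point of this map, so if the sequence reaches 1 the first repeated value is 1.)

10

226 = (4,4,2)_7 → 36
36 = (5,1)_7 → 26
26 = (3,5)_7 → 34
34 = (4,6)_7 → 52
52 = (1,0,3)_7 → 10
10 = (1,3)_7 → 10  — 10 already appeared earlier.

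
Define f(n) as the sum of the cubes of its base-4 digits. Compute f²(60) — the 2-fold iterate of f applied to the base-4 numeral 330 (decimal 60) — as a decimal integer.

60 = (3,3,0)_4 → 3³ + 3³ + 0³ = 27 + 27 + 0 = 54
54 = (3,1,2)_4 → 3³ + 1³ + 2³ = 27 + 1 + 8 = 36

36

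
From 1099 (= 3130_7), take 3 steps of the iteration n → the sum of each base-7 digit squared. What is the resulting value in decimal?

1099 = (3,1,3,0)_7 → 19
19 = (2,5)_7 → 29
29 = (4,1)_7 → 17

17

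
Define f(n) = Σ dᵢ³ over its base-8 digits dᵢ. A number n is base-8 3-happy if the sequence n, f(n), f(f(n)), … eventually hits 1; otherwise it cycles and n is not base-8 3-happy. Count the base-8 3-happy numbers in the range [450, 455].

450: 450 → 351 → 495 → 811 → 217 → 55 → 559 → 469 → 476 → 434 → 440 → 559  (repeats 559)
451: 451 → 370 → 349 → 277 → 197 → 152 → 35 → 91 → 55 → 559 → 469 → 476 → 434 → 440 → 559  (repeats 559)
452: 452 → 407 → 567 → 560 → 217 → 55 → 559 → 469 → 476 → 434 → 440 → 559  (repeats 559)
453: 453 → 468 → 415 → 586 → 11 → 28 → 91 → 55 → 559 → 469 → 476 → 434 → 440 → 559  (repeats 559)
454: 454 → 559 → 469 → 476 → 434 → 440 → 559  (repeats 559)
455: 455 → 686 → 350 → 368 → 341 → 258 → 72 → 2 → 8 → 1  (reaches 1)
base-8 3-happy: 455

1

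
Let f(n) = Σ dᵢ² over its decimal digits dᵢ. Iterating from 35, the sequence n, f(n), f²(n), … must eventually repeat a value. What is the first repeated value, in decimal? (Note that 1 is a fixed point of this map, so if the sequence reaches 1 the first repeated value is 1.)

35 → 3² + 5² = 34
34 → 3² + 4² = 25
25 → 2² + 5² = 29
29 → 2² + 9² = 85
85 → 8² + 5² = 89
89 → 8² + 9² = 145
145 → 1² + 4² + 5² = 42
42 → 4² + 2² = 20
20 → 2² + 0² = 4
4 → 4² = 16
16 → 1² + 6² = 37
37 → 3² + 7² = 58
58 → 5² + 8² = 89  — 89 already appeared earlier.

89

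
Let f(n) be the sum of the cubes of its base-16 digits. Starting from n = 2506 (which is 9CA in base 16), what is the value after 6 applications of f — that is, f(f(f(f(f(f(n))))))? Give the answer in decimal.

91

2506 = (9,12,10)_16 → 9³ + 12³ + 10³ = 729 + 1728 + 1000 = 3457
3457 = (13,8,1)_16 → 13³ + 8³ + 1³ = 2197 + 512 + 1 = 2710
2710 = (10,9,6)_16 → 10³ + 9³ + 6³ = 1000 + 729 + 216 = 1945
1945 = (7,9,9)_16 → 7³ + 9³ + 9³ = 343 + 729 + 729 = 1801
1801 = (7,0,9)_16 → 7³ + 0³ + 9³ = 343 + 0 + 729 = 1072
1072 = (4,3,0)_16 → 4³ + 3³ + 0³ = 64 + 27 + 0 = 91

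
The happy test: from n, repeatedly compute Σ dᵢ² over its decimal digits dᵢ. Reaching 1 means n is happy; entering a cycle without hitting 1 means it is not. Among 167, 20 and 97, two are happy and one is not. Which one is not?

167: 167 → 86 → 100 → 1  — reaches 1 (happy)
20: 20 → 4 → 16 → 37 → 58 → 89 → 145 → 42 → 20  — repeats 20 (not happy)
97: 97 → 130 → 10 → 1  — reaches 1 (happy)

20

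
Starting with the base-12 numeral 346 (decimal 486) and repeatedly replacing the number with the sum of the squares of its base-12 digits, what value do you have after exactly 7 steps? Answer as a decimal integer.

486 = (3,4,6)_12 → 3² + 4² + 6² = 9 + 16 + 36 = 61
61 = (5,1)_12 → 5² + 1² = 25 + 1 = 26
26 = (2,2)_12 → 2² + 2² = 4 + 4 = 8
8 = (8)_12 → 8² = 64
64 = (5,4)_12 → 5² + 4² = 25 + 16 = 41
41 = (3,5)_12 → 3² + 5² = 9 + 25 = 34
34 = (2,10)_12 → 2² + 10² = 4 + 100 = 104

104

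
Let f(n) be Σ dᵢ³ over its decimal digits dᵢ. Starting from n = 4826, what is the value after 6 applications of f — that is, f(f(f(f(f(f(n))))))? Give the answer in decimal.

713

4826 → 800
800 → 512
512 → 134
134 → 92
92 → 737
737 → 713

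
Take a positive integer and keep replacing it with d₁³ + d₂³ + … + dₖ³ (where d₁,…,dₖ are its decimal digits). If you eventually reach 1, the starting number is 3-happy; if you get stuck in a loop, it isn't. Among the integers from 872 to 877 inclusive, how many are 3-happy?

872: 872 → 863 → 755 → 593 → 881 → 1025 → 134 → 92 → 737 → 713 → 371 → 371  (repeats 371)
873: 873 → 882 → 1032 → 36 → 243 → 99 → 1458 → 702 → 351 → 153 → 153  (repeats 153)
874: 874 → 919 → 1459 → 919  (repeats 919)
875: 875 → 980 → 1241 → 74 → 407 → 407  (repeats 407)
876: 876 → 1071 → 345 → 216 → 225 → 141 → 66 → 432 → 99 → 1458 → 702 → 351 → 153 → 153  (repeats 153)
877: 877 → 1198 → 1243 → 100 → 1  (reaches 1)
3-happy: 877

1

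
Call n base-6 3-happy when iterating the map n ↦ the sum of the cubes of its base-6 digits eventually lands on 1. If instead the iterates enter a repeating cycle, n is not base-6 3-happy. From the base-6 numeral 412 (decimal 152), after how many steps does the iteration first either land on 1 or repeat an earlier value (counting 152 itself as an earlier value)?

152 = (4,1,2)_6 → 4³ + 1³ + 2³ = 73
73 = (2,0,1)_6 → 2³ + 0³ + 1³ = 9
9 = (1,3)_6 → 1³ + 3³ = 28
28 = (4,4)_6 → 4³ + 4³ = 128
128 = (3,3,2)_6 → 3³ + 3³ + 2³ = 62
62 = (1,4,2)_6 → 1³ + 4³ + 2³ = 73  — 73 repeats.
That took 6 steps.

6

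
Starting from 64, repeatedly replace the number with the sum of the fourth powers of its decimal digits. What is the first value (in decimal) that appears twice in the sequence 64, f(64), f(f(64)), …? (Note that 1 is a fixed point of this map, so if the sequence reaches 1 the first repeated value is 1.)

8208

64 → 6⁴ + 4⁴ = 1552
1552 → 1⁴ + 5⁴ + 5⁴ + 2⁴ = 1267
1267 → 1⁴ + 2⁴ + 6⁴ + 7⁴ = 3714
3714 → 3⁴ + 7⁴ + 1⁴ + 4⁴ = 2739
2739 → 2⁴ + 7⁴ + 3⁴ + 9⁴ = 9059
9059 → 9⁴ + 0⁴ + 5⁴ + 9⁴ = 13747
13747 → 1⁴ + 3⁴ + 7⁴ + 4⁴ + 7⁴ = 5140
5140 → 5⁴ + 1⁴ + 4⁴ + 0⁴ = 882
882 → 8⁴ + 8⁴ + 2⁴ = 8208
8208 → 8⁴ + 2⁴ + 0⁴ + 8⁴ = 8208  — 8208 already appeared earlier.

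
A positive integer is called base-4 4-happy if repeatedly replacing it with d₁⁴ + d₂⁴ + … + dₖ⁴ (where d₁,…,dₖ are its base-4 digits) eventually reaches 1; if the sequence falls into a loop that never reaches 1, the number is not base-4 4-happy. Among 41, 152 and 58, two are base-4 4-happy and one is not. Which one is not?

41: 41 → 33 → 17 → 2 → 16 → 1  — reaches 1 (base-4 4-happy)
152: 152 → 33 → 17 → 2 → 16 → 1  — reaches 1 (base-4 4-happy)
58: 58 → 113 → 83 → 83  — repeats 83 (not base-4 4-happy)

58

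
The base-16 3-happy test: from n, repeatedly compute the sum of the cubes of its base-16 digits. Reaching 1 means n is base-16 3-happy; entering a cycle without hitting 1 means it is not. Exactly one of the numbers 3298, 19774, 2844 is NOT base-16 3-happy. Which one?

3298: 3298 → 4480 → 514 → 16 → 1  — reaches 1 (base-16 3-happy)
19774: 19774 → 5032 → 1540 → 280 → 514 → 16 → 1  — reaches 1 (base-16 3-happy)
2844: 2844 → 3060 → 4770 → 1017 → 4131 → 36 → 72 → 576 → 72  — repeats 72 (not base-16 3-happy)

2844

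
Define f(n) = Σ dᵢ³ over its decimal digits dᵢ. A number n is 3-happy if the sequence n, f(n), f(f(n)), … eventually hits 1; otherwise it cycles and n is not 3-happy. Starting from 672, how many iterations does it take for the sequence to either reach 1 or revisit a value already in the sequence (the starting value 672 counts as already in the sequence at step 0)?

672 → 6³ + 7³ + 2³ = 216 + 343 + 8 = 567
567 → 5³ + 6³ + 7³ = 125 + 216 + 343 = 684
684 → 6³ + 8³ + 4³ = 216 + 512 + 64 = 792
792 → 7³ + 9³ + 2³ = 343 + 729 + 8 = 1080
1080 → 1³ + 0³ + 8³ + 0³ = 1 + 0 + 512 + 0 = 513
513 → 5³ + 1³ + 3³ = 125 + 1 + 27 = 153
153 → 1³ + 5³ + 3³ = 1 + 125 + 27 = 153  — 153 repeats.
That took 7 steps.

7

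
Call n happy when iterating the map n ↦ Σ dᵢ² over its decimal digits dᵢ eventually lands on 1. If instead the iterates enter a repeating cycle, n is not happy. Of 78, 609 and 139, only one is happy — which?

78: 78 → 113 → 11 → 2 → 4 → 16 → 37 → 58 → 89 → 145 → 42 → 20 → 4  — repeats 4 (not happy)
609: 609 → 117 → 51 → 26 → 40 → 16 → 37 → 58 → 89 → 145 → 42 → 20 → 4 → 16  — repeats 16 (not happy)
139: 139 → 91 → 82 → 68 → 100 → 1  — reaches 1 (happy)

139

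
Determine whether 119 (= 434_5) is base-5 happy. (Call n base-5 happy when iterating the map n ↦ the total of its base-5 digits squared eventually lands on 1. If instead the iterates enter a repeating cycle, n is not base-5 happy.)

base-5 happy

119 = (4,3,4)_5 → 41
41 = (1,3,1)_5 → 11
11 = (2,1)_5 → 5
5 = (1,0)_5 → 1  — reached 1.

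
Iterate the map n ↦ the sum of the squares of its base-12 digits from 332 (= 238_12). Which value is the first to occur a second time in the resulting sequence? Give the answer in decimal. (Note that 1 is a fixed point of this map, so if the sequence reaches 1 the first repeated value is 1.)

61

332 = (2,3,8)_12 → 2² + 3² + 8² = 77
77 = (6,5)_12 → 6² + 5² = 61
61 = (5,1)_12 → 5² + 1² = 26
26 = (2,2)_12 → 2² + 2² = 8
8 = (8)_12 → 8² = 64
64 = (5,4)_12 → 5² + 4² = 41
41 = (3,5)_12 → 3² + 5² = 34
34 = (2,10)_12 → 2² + 10² = 104
104 = (8,8)_12 → 8² + 8² = 128
128 = (10,8)_12 → 10² + 8² = 164
164 = (1,1,8)_12 → 1² + 1² + 8² = 66
66 = (5,6)_12 → 5² + 6² = 61  — 61 already appeared earlier.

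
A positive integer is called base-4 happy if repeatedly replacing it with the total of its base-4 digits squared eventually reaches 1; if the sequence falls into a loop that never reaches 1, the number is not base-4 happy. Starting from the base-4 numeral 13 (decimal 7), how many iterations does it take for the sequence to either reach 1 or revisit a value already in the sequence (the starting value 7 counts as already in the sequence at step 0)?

4

7 = (1,3)_4 → 10
10 = (2,2)_4 → 8
8 = (2,0)_4 → 4
4 = (1,0)_4 → 1  — reached 1.
That took 4 steps.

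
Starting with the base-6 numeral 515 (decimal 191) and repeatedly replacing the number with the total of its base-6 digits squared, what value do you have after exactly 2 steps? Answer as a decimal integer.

14

191 = (5,1,5)_6 → 5² + 1² + 5² = 51
51 = (1,2,3)_6 → 1² + 2² + 3² = 14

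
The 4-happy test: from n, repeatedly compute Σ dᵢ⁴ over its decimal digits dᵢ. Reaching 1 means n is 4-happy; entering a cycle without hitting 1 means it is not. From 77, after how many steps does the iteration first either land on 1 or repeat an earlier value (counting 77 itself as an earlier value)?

77 → 7⁴ + 7⁴ = 4802
4802 → 4⁴ + 8⁴ + 0⁴ + 2⁴ = 4368
4368 → 4⁴ + 3⁴ + 6⁴ + 8⁴ = 5729
5729 → 5⁴ + 7⁴ + 2⁴ + 9⁴ = 9603
9603 → 9⁴ + 6⁴ + 0⁴ + 3⁴ = 7938
7938 → 7⁴ + 9⁴ + 3⁴ + 8⁴ = 13139
13139 → 1⁴ + 3⁴ + 1⁴ + 3⁴ + 9⁴ = 6725
6725 → 6⁴ + 7⁴ + 2⁴ + 5⁴ = 4338
4338 → 4⁴ + 3⁴ + 3⁴ + 8⁴ = 4514
4514 → 4⁴ + 5⁴ + 1⁴ + 4⁴ = 1138
1138 → 1⁴ + 1⁴ + 3⁴ + 8⁴ = 4179
4179 → 4⁴ + 1⁴ + 7⁴ + 9⁴ = 9219
9219 → 9⁴ + 2⁴ + 1⁴ + 9⁴ = 13139  — 13139 repeats.
That took 13 steps.

13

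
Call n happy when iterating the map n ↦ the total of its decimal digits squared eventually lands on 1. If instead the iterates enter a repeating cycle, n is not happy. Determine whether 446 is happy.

446 → 4² + 4² + 6² = 68
68 → 6² + 8² = 100
100 → 1² + 0² + 0² = 1  — reached 1.

happy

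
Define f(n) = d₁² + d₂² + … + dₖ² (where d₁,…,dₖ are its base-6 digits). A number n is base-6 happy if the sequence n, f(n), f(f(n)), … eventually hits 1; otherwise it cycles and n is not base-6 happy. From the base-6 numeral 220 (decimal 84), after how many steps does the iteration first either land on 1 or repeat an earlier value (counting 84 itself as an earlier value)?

10

84 = (2,2,0)_6 → 2² + 2² + 0² = 4 + 4 + 0 = 8
8 = (1,2)_6 → 1² + 2² = 1 + 4 = 5
5 = (5)_6 → 5² = 25
25 = (4,1)_6 → 4² + 1² = 16 + 1 = 17
17 = (2,5)_6 → 2² + 5² = 4 + 25 = 29
29 = (4,5)_6 → 4² + 5² = 16 + 25 = 41
41 = (1,0,5)_6 → 1² + 0² + 5² = 1 + 0 + 25 = 26
26 = (4,2)_6 → 4² + 2² = 16 + 4 = 20
20 = (3,2)_6 → 3² + 2² = 9 + 4 = 13
13 = (2,1)_6 → 2² + 1² = 4 + 1 = 5  — 5 repeats.
That took 10 steps.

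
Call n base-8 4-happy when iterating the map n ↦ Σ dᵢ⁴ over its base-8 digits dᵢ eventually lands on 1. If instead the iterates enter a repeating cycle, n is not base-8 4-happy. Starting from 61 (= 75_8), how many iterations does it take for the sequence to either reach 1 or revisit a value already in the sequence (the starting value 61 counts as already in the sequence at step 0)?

15

61 = (7,5)_8 → 7⁴ + 5⁴ = 3026
3026 = (5,7,2,2)_8 → 5⁴ + 7⁴ + 2⁴ + 2⁴ = 3058
3058 = (5,7,6,2)_8 → 5⁴ + 7⁴ + 6⁴ + 2⁴ = 4338
4338 = (1,0,3,6,2)_8 → 1⁴ + 0⁴ + 3⁴ + 6⁴ + 2⁴ = 1394
1394 = (2,5,6,2)_8 → 2⁴ + 5⁴ + 6⁴ + 2⁴ = 1953
1953 = (3,6,4,1)_8 → 3⁴ + 6⁴ + 4⁴ + 1⁴ = 1634
1634 = (3,1,4,2)_8 → 3⁴ + 1⁴ + 4⁴ + 2⁴ = 354
354 = (5,4,2)_8 → 5⁴ + 4⁴ + 2⁴ = 897
897 = (1,6,0,1)_8 → 1⁴ + 6⁴ + 0⁴ + 1⁴ = 1298
1298 = (2,4,2,2)_8 → 2⁴ + 4⁴ + 2⁴ + 2⁴ = 304
304 = (4,6,0)_8 → 4⁴ + 6⁴ + 0⁴ = 1552
1552 = (3,0,2,0)_8 → 3⁴ + 0⁴ + 2⁴ + 0⁴ = 97
97 = (1,4,1)_8 → 1⁴ + 4⁴ + 1⁴ = 258
258 = (4,0,2)_8 → 4⁴ + 0⁴ + 2⁴ = 272
272 = (4,2,0)_8 → 4⁴ + 2⁴ + 0⁴ = 272  — 272 repeats.
That took 15 steps.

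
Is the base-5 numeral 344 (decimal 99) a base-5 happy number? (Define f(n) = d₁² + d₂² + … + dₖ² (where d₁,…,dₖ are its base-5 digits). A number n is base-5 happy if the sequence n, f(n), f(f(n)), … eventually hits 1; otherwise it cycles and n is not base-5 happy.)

99 = (3,4,4)_5 → 3² + 4² + 4² = 9 + 16 + 16 = 41
41 = (1,3,1)_5 → 1² + 3² + 1² = 1 + 9 + 1 = 11
11 = (2,1)_5 → 2² + 1² = 4 + 1 = 5
5 = (1,0)_5 → 1² + 0² = 1 + 0 = 1  — reached 1.

base-5 happy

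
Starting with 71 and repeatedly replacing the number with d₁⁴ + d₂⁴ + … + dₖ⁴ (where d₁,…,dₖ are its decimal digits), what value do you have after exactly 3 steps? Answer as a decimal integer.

71 → 7⁴ + 1⁴ = 2401 + 1 = 2402
2402 → 2⁴ + 4⁴ + 0⁴ + 2⁴ = 16 + 256 + 0 + 16 = 288
288 → 2⁴ + 8⁴ + 8⁴ = 16 + 4096 + 4096 = 8208

8208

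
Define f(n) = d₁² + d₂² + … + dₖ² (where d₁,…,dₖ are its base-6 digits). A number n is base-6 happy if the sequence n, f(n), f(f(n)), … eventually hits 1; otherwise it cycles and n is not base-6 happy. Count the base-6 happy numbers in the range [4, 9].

1

4: 4 → 16 → 20 → 13 → 5 → 25 → 17 → 29 → 41 → 26 → 20  — not base-6 happy
5: 5 → 25 → 17 → 29 → 41 → 26 → 20 → 13 → 5  — not base-6 happy
6: 6 → 1  — base-6 happy
7: 7 → 2 → 4 → 16 → 20 → 13 → 5 → 25 → 17 → 29 → 41 → 26 → 20  — not base-6 happy
8: 8 → 5 → 25 → 17 → 29 → 41 → 26 → 20 → 13 → 5  — not base-6 happy
9: 9 → 10 → 17 → 29 → 41 → 26 → 20 → 13 → 5 → 25 → 17  — not base-6 happy
base-6 happy: 6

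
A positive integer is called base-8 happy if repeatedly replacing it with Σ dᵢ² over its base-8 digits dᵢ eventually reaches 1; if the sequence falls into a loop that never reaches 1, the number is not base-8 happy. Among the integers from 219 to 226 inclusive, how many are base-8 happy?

219: 219 → 27 → 18 → 8 → 1  (reaches 1)
220: 220 → 34 → 20 → 20  (repeats 20)
221: 221 → 43 → 34 → 20 → 20  (repeats 20)
222: 222 → 54 → 72 → 2 → 4 → 16 → 4  (repeats 4)
223: 223 → 67 → 10 → 5 → 25 → 10  (repeats 10)
224: 224 → 25 → 10 → 5 → 25  (repeats 25)
225: 225 → 26 → 13 → 26  (repeats 26)
226: 226 → 29 → 34 → 20 → 20  (repeats 20)
base-8 happy: 219

1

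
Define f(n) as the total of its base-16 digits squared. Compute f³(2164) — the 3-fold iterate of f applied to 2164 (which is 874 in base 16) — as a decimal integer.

17

2164 = (8,7,4)_16 → 8² + 7² + 4² = 129
129 = (8,1)_16 → 8² + 1² = 65
65 = (4,1)_16 → 4² + 1² = 17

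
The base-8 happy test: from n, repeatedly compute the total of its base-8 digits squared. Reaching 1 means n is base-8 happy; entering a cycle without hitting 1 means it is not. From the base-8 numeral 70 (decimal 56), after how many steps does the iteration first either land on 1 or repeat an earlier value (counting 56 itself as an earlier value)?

56 = (7,0)_8 → 7² + 0² = 49
49 = (6,1)_8 → 6² + 1² = 37
37 = (4,5)_8 → 4² + 5² = 41
41 = (5,1)_8 → 5² + 1² = 26
26 = (3,2)_8 → 3² + 2² = 13
13 = (1,5)_8 → 1² + 5² = 26  — 26 repeats.
That took 6 steps.

6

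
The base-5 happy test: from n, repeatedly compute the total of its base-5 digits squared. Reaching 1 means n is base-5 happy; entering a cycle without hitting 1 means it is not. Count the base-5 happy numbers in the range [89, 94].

89: 89 → 29 → 17 → 13 → 13  (repeats 13)
90: 90 → 18 → 18  (repeats 18)
91: 91 → 19 → 25 → 1  (reaches 1)
92: 92 → 22 → 20 → 16 → 10 → 4 → 16  (repeats 16)
93: 93 → 27 → 5 → 1  (reaches 1)
94: 94 → 34 → 18 → 18  (repeats 18)
base-5 happy: 91, 93

2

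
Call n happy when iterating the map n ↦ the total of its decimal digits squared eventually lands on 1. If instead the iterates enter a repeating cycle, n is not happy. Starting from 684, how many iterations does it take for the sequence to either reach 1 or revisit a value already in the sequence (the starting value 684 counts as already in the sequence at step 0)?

684 → 6² + 8² + 4² = 116
116 → 1² + 1² + 6² = 38
38 → 3² + 8² = 73
73 → 7² + 3² = 58
58 → 5² + 8² = 89
89 → 8² + 9² = 145
145 → 1² + 4² + 5² = 42
42 → 4² + 2² = 20
20 → 2² + 0² = 4
4 → 4² = 16
16 → 1² + 6² = 37
37 → 3² + 7² = 58  — 58 repeats.
That took 12 steps.

12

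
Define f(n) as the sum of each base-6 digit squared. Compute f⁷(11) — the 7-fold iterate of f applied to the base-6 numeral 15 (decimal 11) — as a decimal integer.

11 = (1,5)_6 → 1² + 5² = 1 + 25 = 26
26 = (4,2)_6 → 4² + 2² = 16 + 4 = 20
20 = (3,2)_6 → 3² + 2² = 9 + 4 = 13
13 = (2,1)_6 → 2² + 1² = 4 + 1 = 5
5 = (5)_6 → 5² = 25
25 = (4,1)_6 → 4² + 1² = 16 + 1 = 17
17 = (2,5)_6 → 2² + 5² = 4 + 25 = 29

29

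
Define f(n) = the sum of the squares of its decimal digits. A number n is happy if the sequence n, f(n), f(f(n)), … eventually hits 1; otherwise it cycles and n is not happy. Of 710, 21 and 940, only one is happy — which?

710: 710 → 50 → 25 → 29 → 85 → 89 → 145 → 42 → 20 → 4 → 16 → 37 → 58 → 89  — repeats 89 (not happy)
21: 21 → 5 → 25 → 29 → 85 → 89 → 145 → 42 → 20 → 4 → 16 → 37 → 58 → 89  — repeats 89 (not happy)
940: 940 → 97 → 130 → 10 → 1  — reaches 1 (happy)

940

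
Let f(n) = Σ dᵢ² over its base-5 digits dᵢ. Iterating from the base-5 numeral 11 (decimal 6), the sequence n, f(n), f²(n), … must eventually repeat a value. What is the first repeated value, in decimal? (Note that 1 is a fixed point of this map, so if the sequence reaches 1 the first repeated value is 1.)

4

6 = (1,1)_5 → 1² + 1² = 2
2 = (2)_5 → 2² = 4
4 = (4)_5 → 4² = 16
16 = (3,1)_5 → 3² + 1² = 10
10 = (2,0)_5 → 2² + 0² = 4  — 4 already appeared earlier.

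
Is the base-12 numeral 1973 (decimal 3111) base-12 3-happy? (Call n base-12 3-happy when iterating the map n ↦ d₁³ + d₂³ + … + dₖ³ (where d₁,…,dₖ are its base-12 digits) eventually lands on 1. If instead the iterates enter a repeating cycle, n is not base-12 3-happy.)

3111 = (1,9,7,3)_12 → 1³ + 9³ + 7³ + 3³ = 1100
1100 = (7,7,8)_12 → 7³ + 7³ + 8³ = 1198
1198 = (8,3,10)_12 → 8³ + 3³ + 10³ = 1539
1539 = (10,8,3)_12 → 10³ + 8³ + 3³ = 1539  — 1539 already seen; the sequence cycles without reaching 1.

not base-12 3-happy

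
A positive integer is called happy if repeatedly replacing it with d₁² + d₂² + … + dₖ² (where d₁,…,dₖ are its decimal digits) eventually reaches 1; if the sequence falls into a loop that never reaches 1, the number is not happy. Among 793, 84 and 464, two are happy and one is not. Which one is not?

84

793: 793 → 139 → 91 → 82 → 68 → 100 → 1  — reaches 1 (happy)
84: 84 → 80 → 64 → 52 → 29 → 85 → 89 → 145 → 42 → 20 → 4 → 16 → 37 → 58 → 89  — repeats 89 (not happy)
464: 464 → 68 → 100 → 1  — reaches 1 (happy)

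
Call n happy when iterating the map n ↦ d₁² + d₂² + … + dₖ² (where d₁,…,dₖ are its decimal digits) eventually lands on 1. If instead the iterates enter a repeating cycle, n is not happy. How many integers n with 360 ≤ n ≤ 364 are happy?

1

360: 360 → 45 → 41 → 17 → 50 → 25 → 29 → 85 → 89 → 145 → 42 → 20 → 4 → 16 → 37 → 58 → 89  (repeats 89)
361: 361 → 46 → 52 → 29 → 85 → 89 → 145 → 42 → 20 → 4 → 16 → 37 → 58 → 89  (repeats 89)
362: 362 → 49 → 97 → 130 → 10 → 1  (reaches 1)
363: 363 → 54 → 41 → 17 → 50 → 25 → 29 → 85 → 89 → 145 → 42 → 20 → 4 → 16 → 37 → 58 → 89  (repeats 89)
364: 364 → 61 → 37 → 58 → 89 → 145 → 42 → 20 → 4 → 16 → 37  (repeats 37)
happy: 362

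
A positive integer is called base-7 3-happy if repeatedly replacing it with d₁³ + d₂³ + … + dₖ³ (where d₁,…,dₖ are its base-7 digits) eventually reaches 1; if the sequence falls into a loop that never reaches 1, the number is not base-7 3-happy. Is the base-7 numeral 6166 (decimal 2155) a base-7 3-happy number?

2155 = (6,1,6,6)_7 → 6³ + 1³ + 6³ + 6³ = 216 + 1 + 216 + 216 = 649
649 = (1,6,1,5)_7 → 1³ + 6³ + 1³ + 5³ = 1 + 216 + 1 + 125 = 343
343 = (1,0,0,0)_7 → 1³ + 0³ + 0³ + 0³ = 1 + 0 + 0 + 0 = 1  — reached 1.

base-7 3-happy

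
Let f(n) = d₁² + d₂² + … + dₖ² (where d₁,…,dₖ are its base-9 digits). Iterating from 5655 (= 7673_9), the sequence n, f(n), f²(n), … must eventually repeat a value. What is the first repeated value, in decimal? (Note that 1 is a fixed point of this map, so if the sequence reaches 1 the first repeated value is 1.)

5655 = (7,6,7,3)_9 → 7² + 6² + 7² + 3² = 143
143 = (1,6,8)_9 → 1² + 6² + 8² = 101
101 = (1,2,2)_9 → 1² + 2² + 2² = 9
9 = (1,0)_9 → 1² + 0² = 1  — reached the fixed point 1.
1 → 1, so 1 is the first repeated value.

1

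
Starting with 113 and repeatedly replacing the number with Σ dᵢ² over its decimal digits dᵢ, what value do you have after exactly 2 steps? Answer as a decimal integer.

2

113 → 1² + 1² + 3² = 1 + 1 + 9 = 11
11 → 1² + 1² = 1 + 1 = 2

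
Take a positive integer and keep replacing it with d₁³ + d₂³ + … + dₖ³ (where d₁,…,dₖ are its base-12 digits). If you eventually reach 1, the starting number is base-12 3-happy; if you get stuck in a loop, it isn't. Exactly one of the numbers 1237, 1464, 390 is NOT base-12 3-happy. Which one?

1237: 1237 → 856 → 1520 → 1728 → 1  — reaches 1 (base-12 3-happy)
1464: 1464 → 1008 → 343 → 415 → 1351 → 1136 → 1855 → 1344 → 793 → 342 → 288 → 8 → 512 → 755 → 1464  — repeats 1464 (not base-12 3-happy)
390: 390 → 736 → 190 → 1028 → 856 → 1520 → 1728 → 1  — reaches 1 (base-12 3-happy)

1464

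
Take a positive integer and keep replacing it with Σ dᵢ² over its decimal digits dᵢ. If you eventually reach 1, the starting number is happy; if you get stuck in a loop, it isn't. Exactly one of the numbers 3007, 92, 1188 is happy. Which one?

3007: 3007 → 58 → 89 → 145 → 42 → 20 → 4 → 16 → 37 → 58  — repeats 58 (not happy)
92: 92 → 85 → 89 → 145 → 42 → 20 → 4 → 16 → 37 → 58 → 89  — repeats 89 (not happy)
1188: 1188 → 130 → 10 → 1  — reaches 1 (happy)

1188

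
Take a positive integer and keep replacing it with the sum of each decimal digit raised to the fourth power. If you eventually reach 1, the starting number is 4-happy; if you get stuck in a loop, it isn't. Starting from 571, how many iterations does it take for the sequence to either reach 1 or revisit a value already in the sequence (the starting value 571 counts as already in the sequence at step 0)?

571 → 5⁴ + 7⁴ + 1⁴ = 3027
3027 → 3⁴ + 0⁴ + 2⁴ + 7⁴ = 2498
2498 → 2⁴ + 4⁴ + 9⁴ + 8⁴ = 10929
10929 → 1⁴ + 0⁴ + 9⁴ + 2⁴ + 9⁴ = 13139
13139 → 1⁴ + 3⁴ + 1⁴ + 3⁴ + 9⁴ = 6725
6725 → 6⁴ + 7⁴ + 2⁴ + 5⁴ = 4338
4338 → 4⁴ + 3⁴ + 3⁴ + 8⁴ = 4514
4514 → 4⁴ + 5⁴ + 1⁴ + 4⁴ = 1138
1138 → 1⁴ + 1⁴ + 3⁴ + 8⁴ = 4179
4179 → 4⁴ + 1⁴ + 7⁴ + 9⁴ = 9219
9219 → 9⁴ + 2⁴ + 1⁴ + 9⁴ = 13139  — 13139 repeats.
That took 11 steps.

11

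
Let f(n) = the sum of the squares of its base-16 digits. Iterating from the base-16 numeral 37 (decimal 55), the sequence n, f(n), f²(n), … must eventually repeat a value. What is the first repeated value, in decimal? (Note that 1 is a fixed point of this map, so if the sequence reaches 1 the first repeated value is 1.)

55 = (3,7)_16 → 58
58 = (3,10)_16 → 109
109 = (6,13)_16 → 205
205 = (12,13)_16 → 313
313 = (1,3,9)_16 → 91
91 = (5,11)_16 → 146
146 = (9,2)_16 → 85
85 = (5,5)_16 → 50
50 = (3,2)_16 → 13
13 = (13)_16 → 169
169 = (10,9)_16 → 181
181 = (11,5)_16 → 146  — 146 already appeared earlier.

146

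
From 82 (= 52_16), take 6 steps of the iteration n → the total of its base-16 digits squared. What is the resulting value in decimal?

82 = (5,2)_16 → 5² + 2² = 25 + 4 = 29
29 = (1,13)_16 → 1² + 13² = 1 + 169 = 170
170 = (10,10)_16 → 10² + 10² = 100 + 100 = 200
200 = (12,8)_16 → 12² + 8² = 144 + 64 = 208
208 = (13,0)_16 → 13² + 0² = 169 + 0 = 169
169 = (10,9)_16 → 10² + 9² = 100 + 81 = 181

181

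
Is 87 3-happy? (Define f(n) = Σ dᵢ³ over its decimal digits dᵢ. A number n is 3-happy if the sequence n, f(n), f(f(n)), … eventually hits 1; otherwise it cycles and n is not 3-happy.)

87 → 8³ + 7³ = 512 + 343 = 855
855 → 8³ + 5³ + 5³ = 512 + 125 + 125 = 762
762 → 7³ + 6³ + 2³ = 343 + 216 + 8 = 567
567 → 5³ + 6³ + 7³ = 125 + 216 + 343 = 684
684 → 6³ + 8³ + 4³ = 216 + 512 + 64 = 792
792 → 7³ + 9³ + 2³ = 343 + 729 + 8 = 1080
1080 → 1³ + 0³ + 8³ + 0³ = 1 + 0 + 512 + 0 = 513
513 → 5³ + 1³ + 3³ = 125 + 1 + 27 = 153
153 → 1³ + 5³ + 3³ = 1 + 125 + 27 = 153  — 153 already seen; the sequence cycles without reaching 1.

not 3-happy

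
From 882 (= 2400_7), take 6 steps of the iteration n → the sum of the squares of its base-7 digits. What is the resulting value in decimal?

882 = (2,4,0,0)_7 → 2² + 4² + 0² + 0² = 4 + 16 + 0 + 0 = 20
20 = (2,6)_7 → 2² + 6² = 4 + 36 = 40
40 = (5,5)_7 → 5² + 5² = 25 + 25 = 50
50 = (1,0,1)_7 → 1² + 0² + 1² = 1 + 0 + 1 = 2
2 = (2)_7 → 2² = 4
4 = (4)_7 → 4² = 16

16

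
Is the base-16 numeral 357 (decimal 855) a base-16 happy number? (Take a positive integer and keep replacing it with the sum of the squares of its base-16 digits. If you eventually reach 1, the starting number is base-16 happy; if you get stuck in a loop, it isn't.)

base-16 happy

855 = (3,5,7)_16 → 3² + 5² + 7² = 9 + 25 + 49 = 83
83 = (5,3)_16 → 5² + 3² = 25 + 9 = 34
34 = (2,2)_16 → 2² + 2² = 4 + 4 = 8
8 = (8)_16 → 8² = 64
64 = (4,0)_16 → 4² + 0² = 16 + 0 = 16
16 = (1,0)_16 → 1² + 0² = 1 + 0 = 1  — reached 1.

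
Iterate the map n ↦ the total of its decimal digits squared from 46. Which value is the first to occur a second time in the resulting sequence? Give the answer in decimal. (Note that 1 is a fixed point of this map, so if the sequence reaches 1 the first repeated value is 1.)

89

46 → 4² + 6² = 16 + 36 = 52
52 → 5² + 2² = 25 + 4 = 29
29 → 2² + 9² = 4 + 81 = 85
85 → 8² + 5² = 64 + 25 = 89
89 → 8² + 9² = 64 + 81 = 145
145 → 1² + 4² + 5² = 1 + 16 + 25 = 42
42 → 4² + 2² = 16 + 4 = 20
20 → 2² + 0² = 4 + 0 = 4
4 → 4² = 16
16 → 1² + 6² = 1 + 36 = 37
37 → 3² + 7² = 9 + 49 = 58
58 → 5² + 8² = 25 + 64 = 89  — 89 already appeared earlier.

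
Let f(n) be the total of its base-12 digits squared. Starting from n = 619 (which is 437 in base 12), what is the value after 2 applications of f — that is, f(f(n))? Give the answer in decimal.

40

619 = (4,3,7)_12 → 4² + 3² + 7² = 74
74 = (6,2)_12 → 6² + 2² = 40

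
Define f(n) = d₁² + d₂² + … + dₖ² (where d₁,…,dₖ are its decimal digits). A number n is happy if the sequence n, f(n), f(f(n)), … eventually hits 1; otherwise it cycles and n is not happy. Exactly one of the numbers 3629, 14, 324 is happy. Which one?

3629

3629: 3629 → 130 → 10 → 1  — reaches 1 (happy)
14: 14 → 17 → 50 → 25 → 29 → 85 → 89 → 145 → 42 → 20 → 4 → 16 → 37 → 58 → 89  — repeats 89 (not happy)
324: 324 → 29 → 85 → 89 → 145 → 42 → 20 → 4 → 16 → 37 → 58 → 89  — repeats 89 (not happy)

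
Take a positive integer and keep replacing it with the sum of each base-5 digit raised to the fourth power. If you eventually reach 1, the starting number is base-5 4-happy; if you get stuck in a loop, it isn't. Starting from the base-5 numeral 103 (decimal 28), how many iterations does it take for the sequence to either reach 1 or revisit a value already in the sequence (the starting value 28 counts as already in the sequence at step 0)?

28 = (1,0,3)_5 → 1⁴ + 0⁴ + 3⁴ = 1 + 0 + 81 = 82
82 = (3,1,2)_5 → 3⁴ + 1⁴ + 2⁴ = 81 + 1 + 16 = 98
98 = (3,4,3)_5 → 3⁴ + 4⁴ + 3⁴ = 81 + 256 + 81 = 418
418 = (3,1,3,3)_5 → 3⁴ + 1⁴ + 3⁴ + 3⁴ = 81 + 1 + 81 + 81 = 244
244 = (1,4,3,4)_5 → 1⁴ + 4⁴ + 3⁴ + 4⁴ = 1 + 256 + 81 + 256 = 594
594 = (4,3,3,4)_5 → 4⁴ + 3⁴ + 3⁴ + 4⁴ = 256 + 81 + 81 + 256 = 674
674 = (1,0,1,4,4)_5 → 1⁴ + 0⁴ + 1⁴ + 4⁴ + 4⁴ = 1 + 0 + 1 + 256 + 256 = 514
514 = (4,0,2,4)_5 → 4⁴ + 0⁴ + 2⁴ + 4⁴ = 256 + 0 + 16 + 256 = 528
528 = (4,1,0,3)_5 → 4⁴ + 1⁴ + 0⁴ + 3⁴ = 256 + 1 + 0 + 81 = 338
338 = (2,3,2,3)_5 → 2⁴ + 3⁴ + 2⁴ + 3⁴ = 16 + 81 + 16 + 81 = 194
194 = (1,2,3,4)_5 → 1⁴ + 2⁴ + 3⁴ + 4⁴ = 1 + 16 + 81 + 256 = 354
354 = (2,4,0,4)_5 → 2⁴ + 4⁴ + 0⁴ + 4⁴ = 16 + 256 + 0 + 256 = 528  — 528 repeats.
That took 12 steps.

12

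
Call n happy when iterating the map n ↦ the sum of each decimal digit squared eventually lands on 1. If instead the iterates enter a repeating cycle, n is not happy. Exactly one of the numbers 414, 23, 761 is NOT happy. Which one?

414: 414 → 33 → 18 → 65 → 61 → 37 → 58 → 89 → 145 → 42 → 20 → 4 → 16 → 37  — repeats 37 (not happy)
23: 23 → 13 → 10 → 1  — reaches 1 (happy)
761: 761 → 86 → 100 → 1  — reaches 1 (happy)

414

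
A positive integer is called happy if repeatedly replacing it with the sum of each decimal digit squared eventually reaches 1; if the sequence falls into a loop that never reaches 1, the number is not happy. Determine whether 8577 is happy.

not happy

8577 → 8² + 5² + 7² + 7² = 64 + 25 + 49 + 49 = 187
187 → 1² + 8² + 7² = 1 + 64 + 49 = 114
114 → 1² + 1² + 4² = 1 + 1 + 16 = 18
18 → 1² + 8² = 1 + 64 = 65
65 → 6² + 5² = 36 + 25 = 61
61 → 6² + 1² = 36 + 1 = 37
37 → 3² + 7² = 9 + 49 = 58
58 → 5² + 8² = 25 + 64 = 89
89 → 8² + 9² = 64 + 81 = 145
145 → 1² + 4² + 5² = 1 + 16 + 25 = 42
42 → 4² + 2² = 16 + 4 = 20
20 → 2² + 0² = 4 + 0 = 4
4 → 4² = 16
16 → 1² + 6² = 1 + 36 = 37  — 37 already seen; the sequence cycles without reaching 1.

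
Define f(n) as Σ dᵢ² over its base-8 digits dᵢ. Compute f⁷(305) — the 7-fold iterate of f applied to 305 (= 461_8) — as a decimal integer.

305 = (4,6,1)_8 → 4² + 6² + 1² = 53
53 = (6,5)_8 → 6² + 5² = 61
61 = (7,5)_8 → 7² + 5² = 74
74 = (1,1,2)_8 → 1² + 1² + 2² = 6
6 = (6)_8 → 6² = 36
36 = (4,4)_8 → 4² + 4² = 32
32 = (4,0)_8 → 4² + 0² = 16

16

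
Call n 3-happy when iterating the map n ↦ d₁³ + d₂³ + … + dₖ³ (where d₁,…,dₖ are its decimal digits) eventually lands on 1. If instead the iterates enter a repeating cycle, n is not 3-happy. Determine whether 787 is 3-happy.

3-happy

787 → 1198
1198 → 1243
1243 → 100
100 → 1  — reached 1.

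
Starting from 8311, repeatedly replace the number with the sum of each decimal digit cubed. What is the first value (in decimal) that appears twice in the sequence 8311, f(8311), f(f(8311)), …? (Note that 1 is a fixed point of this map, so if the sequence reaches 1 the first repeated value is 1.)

8311 → 541
541 → 190
190 → 730
730 → 370
370 → 370  — 370 already appeared earlier.

370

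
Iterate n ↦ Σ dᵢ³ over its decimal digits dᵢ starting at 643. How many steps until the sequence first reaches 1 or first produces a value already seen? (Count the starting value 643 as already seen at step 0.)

3

643 → 6³ + 4³ + 3³ = 307
307 → 3³ + 0³ + 7³ = 370
370 → 3³ + 7³ + 0³ = 370  — 370 repeats.
That took 3 steps.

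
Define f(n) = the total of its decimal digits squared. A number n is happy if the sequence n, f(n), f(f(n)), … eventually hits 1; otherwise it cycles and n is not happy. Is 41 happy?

not happy

41 → 4² + 1² = 17
17 → 1² + 7² = 50
50 → 5² + 0² = 25
25 → 2² + 5² = 29
29 → 2² + 9² = 85
85 → 8² + 5² = 89
89 → 8² + 9² = 145
145 → 1² + 4² + 5² = 42
42 → 4² + 2² = 20
20 → 2² + 0² = 4
4 → 4² = 16
16 → 1² + 6² = 37
37 → 3² + 7² = 58
58 → 5² + 8² = 89  — 89 already seen; the sequence cycles without reaching 1.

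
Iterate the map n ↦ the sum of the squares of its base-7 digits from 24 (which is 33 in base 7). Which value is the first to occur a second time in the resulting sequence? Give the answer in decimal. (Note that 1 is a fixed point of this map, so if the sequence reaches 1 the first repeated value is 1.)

24 = (3,3)_7 → 18
18 = (2,4)_7 → 20
20 = (2,6)_7 → 40
40 = (5,5)_7 → 50
50 = (1,0,1)_7 → 2
2 = (2)_7 → 4
4 = (4)_7 → 16
16 = (2,2)_7 → 8
8 = (1,1)_7 → 2  — 2 already appeared earlier.

2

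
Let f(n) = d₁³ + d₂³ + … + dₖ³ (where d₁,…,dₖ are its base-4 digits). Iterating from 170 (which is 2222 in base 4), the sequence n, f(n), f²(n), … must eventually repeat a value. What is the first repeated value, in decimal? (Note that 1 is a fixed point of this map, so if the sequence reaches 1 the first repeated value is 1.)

170 = (2,2,2,2)_4 → 2³ + 2³ + 2³ + 2³ = 32
32 = (2,0,0)_4 → 2³ + 0³ + 0³ = 8
8 = (2,0)_4 → 2³ + 0³ = 8  — 8 already appeared earlier.

8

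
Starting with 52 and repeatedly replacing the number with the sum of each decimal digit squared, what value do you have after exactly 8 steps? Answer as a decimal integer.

16

52 → 5² + 2² = 29
29 → 2² + 9² = 85
85 → 8² + 5² = 89
89 → 8² + 9² = 145
145 → 1² + 4² + 5² = 42
42 → 4² + 2² = 20
20 → 2² + 0² = 4
4 → 4² = 16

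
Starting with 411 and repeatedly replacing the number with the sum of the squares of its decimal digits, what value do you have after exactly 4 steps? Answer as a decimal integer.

411 → 4² + 1² + 1² = 18
18 → 1² + 8² = 65
65 → 6² + 5² = 61
61 → 6² + 1² = 37

37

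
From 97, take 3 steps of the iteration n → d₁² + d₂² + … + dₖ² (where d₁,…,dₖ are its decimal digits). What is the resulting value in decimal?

97 → 130
130 → 10
10 → 1

1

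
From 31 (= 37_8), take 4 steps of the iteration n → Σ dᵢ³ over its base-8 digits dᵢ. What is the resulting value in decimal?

31 = (3,7)_8 → 3³ + 7³ = 370
370 = (5,6,2)_8 → 5³ + 6³ + 2³ = 349
349 = (5,3,5)_8 → 5³ + 3³ + 5³ = 277
277 = (4,2,5)_8 → 4³ + 2³ + 5³ = 197

197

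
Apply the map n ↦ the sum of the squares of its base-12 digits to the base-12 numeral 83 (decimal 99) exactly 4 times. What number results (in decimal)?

99 = (8,3)_12 → 8² + 3² = 64 + 9 = 73
73 = (6,1)_12 → 6² + 1² = 36 + 1 = 37
37 = (3,1)_12 → 3² + 1² = 9 + 1 = 10
10 = (10)_12 → 10² = 100

100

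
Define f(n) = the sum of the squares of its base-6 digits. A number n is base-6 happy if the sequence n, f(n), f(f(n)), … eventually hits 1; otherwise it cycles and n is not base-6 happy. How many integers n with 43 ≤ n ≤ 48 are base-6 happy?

43: 43 → 3 → 9 → 10 → 17 → 29 → 41 → 26 → 20 → 13 → 5 → 25 → 17  — not base-6 happy
44: 44 → 6 → 1  — base-6 happy
45: 45 → 11 → 26 → 20 → 13 → 5 → 25 → 17 → 29 → 41 → 26  — not base-6 happy
46: 46 → 18 → 9 → 10 → 17 → 29 → 41 → 26 → 20 → 13 → 5 → 25 → 17  — not base-6 happy
47: 47 → 27 → 25 → 17 → 29 → 41 → 26 → 20 → 13 → 5 → 25  — not base-6 happy
48: 48 → 5 → 25 → 17 → 29 → 41 → 26 → 20 → 13 → 5  — not base-6 happy
base-6 happy: 44

1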